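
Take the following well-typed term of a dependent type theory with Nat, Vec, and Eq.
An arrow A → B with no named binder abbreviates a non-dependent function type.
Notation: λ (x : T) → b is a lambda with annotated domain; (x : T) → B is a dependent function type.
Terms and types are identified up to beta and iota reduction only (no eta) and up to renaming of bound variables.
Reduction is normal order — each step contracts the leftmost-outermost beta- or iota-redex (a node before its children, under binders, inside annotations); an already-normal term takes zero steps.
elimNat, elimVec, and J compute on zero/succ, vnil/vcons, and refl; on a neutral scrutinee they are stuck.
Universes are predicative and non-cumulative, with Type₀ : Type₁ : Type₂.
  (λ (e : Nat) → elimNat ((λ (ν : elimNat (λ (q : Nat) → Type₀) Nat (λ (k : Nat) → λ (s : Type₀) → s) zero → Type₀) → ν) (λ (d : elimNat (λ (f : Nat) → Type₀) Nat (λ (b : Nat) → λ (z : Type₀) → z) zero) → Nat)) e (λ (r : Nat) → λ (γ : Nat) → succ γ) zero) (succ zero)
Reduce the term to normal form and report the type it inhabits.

resulting normal form:
  succ zero
inferred type:
  Nat


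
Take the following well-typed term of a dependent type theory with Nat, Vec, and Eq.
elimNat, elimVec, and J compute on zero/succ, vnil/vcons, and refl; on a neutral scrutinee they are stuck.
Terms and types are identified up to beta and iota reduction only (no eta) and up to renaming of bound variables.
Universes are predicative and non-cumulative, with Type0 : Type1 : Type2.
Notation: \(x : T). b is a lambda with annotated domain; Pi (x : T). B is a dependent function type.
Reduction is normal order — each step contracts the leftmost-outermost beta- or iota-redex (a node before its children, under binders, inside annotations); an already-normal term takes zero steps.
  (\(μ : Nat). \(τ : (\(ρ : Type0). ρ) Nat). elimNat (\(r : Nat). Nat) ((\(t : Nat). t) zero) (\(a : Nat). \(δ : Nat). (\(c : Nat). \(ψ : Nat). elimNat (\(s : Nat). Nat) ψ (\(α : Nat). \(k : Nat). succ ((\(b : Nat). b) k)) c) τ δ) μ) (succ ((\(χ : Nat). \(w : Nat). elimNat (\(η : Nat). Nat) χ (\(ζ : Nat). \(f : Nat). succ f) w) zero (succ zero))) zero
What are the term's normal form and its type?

normal form:
  zero
inferred type:
  Nat


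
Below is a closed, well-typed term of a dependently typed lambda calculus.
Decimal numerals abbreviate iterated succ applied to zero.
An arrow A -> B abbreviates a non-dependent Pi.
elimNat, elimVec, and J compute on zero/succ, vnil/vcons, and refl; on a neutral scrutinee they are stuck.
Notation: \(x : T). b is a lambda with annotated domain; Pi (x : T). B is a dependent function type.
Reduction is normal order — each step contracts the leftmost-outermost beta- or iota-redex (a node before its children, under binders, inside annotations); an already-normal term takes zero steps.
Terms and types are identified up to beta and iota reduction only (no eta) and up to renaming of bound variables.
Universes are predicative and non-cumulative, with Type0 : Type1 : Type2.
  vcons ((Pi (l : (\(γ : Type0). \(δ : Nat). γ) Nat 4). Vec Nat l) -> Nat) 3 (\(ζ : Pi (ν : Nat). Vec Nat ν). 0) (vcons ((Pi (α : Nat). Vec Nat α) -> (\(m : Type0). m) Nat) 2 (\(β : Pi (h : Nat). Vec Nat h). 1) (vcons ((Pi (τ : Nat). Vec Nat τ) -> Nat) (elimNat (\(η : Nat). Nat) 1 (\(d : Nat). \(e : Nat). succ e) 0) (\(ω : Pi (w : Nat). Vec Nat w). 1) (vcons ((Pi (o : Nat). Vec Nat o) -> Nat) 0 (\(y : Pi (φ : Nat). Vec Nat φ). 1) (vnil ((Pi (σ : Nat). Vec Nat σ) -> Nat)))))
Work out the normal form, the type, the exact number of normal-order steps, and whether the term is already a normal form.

reduced normal form:
  vcons ((Pi (l : Nat). Vec Nat l) -> Nat) 3 (\(γ : Pi (δ : Nat). Vec Nat δ). 0) (vcons ((Pi (ζ : Nat). Vec Nat ζ) -> Nat) 2 (\(ν : Pi (α : Nat). Vec Nat α). 1) (vcons ((Pi (m : Nat). Vec Nat m) -> Nat) 1 (\(β : Pi (h : Nat). Vec Nat h). 1) (vcons ((Pi (τ : Nat). Vec Nat τ) -> Nat) 0 (\(η : Pi (d : Nat). Vec Nat d). 1) (vnil ((Pi (e : Nat). Vec Nat e) -> Nat)))))
inferred type:
  Vec ((Pi (l : Nat). Vec Nat l) -> Nat) 4
reduction steps (normal order): 4
started in normal form: no
first contracted redex: a beta-redex


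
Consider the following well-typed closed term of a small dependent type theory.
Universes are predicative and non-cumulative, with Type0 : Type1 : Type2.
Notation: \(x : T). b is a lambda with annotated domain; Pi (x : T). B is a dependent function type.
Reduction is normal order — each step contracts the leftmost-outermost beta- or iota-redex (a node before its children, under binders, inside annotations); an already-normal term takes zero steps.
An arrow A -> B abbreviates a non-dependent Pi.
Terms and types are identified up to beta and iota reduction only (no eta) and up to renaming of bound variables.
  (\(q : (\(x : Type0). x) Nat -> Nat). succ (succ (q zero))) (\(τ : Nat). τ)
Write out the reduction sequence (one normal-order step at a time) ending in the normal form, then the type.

normal-order reduction sequence:
  (\(q : (\(x : Type0). x) Nat -> Nat). succ (succ (q zero))) (\(τ : Nat). τ)
  ~> succ (succ ((\(q : Nat). q) zero))
  ~> succ (succ zero)
inferred type:
  Nat


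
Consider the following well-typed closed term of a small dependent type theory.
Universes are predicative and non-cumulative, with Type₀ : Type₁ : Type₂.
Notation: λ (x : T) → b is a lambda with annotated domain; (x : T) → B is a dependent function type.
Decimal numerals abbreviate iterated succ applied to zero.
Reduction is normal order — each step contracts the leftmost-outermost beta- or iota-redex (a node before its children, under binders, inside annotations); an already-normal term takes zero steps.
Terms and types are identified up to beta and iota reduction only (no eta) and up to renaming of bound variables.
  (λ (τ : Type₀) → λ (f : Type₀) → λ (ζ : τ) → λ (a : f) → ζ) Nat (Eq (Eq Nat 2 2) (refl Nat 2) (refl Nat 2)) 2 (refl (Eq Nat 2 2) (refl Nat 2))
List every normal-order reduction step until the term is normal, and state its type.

normal-order reduction:
  (λ (τ : Type₀) → λ (f : Type₀) → λ (ζ : τ) → λ (a : f) → ζ) Nat (Eq (Eq Nat 2 2) (refl Nat 2) (refl Nat 2)) 2 (refl (Eq Nat 2 2) (refl Nat 2))
  ~> (λ (τ : Type₀) → λ (f : Nat) → λ (ζ : τ) → f) (Eq (Eq Nat 2 2) (refl Nat 2) (refl Nat 2)) 2 (refl (Eq Nat 2 2) (refl Nat 2))
  ~> (λ (τ : Nat) → λ (f : Eq (Eq Nat 2 2) (refl Nat 2) (refl Nat 2)) → τ) 2 (refl (Eq Nat 2 2) (refl Nat 2))
  ~> (λ (τ : Eq (Eq Nat 2 2) (refl Nat 2) (refl Nat 2)) → 2) (refl (Eq Nat 2 2) (refl Nat 2))
  ~> 2
type:
  Nat


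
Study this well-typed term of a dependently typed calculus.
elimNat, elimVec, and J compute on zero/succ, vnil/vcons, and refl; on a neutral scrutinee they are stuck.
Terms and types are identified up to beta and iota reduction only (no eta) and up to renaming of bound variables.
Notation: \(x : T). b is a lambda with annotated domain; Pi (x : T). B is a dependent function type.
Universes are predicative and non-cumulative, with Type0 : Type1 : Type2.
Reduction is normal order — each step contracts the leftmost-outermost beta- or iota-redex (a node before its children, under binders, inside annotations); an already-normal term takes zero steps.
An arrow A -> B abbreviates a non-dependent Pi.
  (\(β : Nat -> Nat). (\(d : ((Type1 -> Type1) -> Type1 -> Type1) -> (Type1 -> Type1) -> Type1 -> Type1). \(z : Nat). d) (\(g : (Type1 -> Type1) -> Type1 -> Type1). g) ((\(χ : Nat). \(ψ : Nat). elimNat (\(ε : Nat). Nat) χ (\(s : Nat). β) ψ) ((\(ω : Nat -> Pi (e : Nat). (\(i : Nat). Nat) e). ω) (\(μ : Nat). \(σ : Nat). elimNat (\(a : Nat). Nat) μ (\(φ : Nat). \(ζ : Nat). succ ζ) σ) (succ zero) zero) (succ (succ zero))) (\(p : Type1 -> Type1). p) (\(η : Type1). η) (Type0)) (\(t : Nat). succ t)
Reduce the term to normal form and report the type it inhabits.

normal form:
  Type0
type:
  Type1
observation: normalization takes exactly 6 steps under the normal-order strategy.


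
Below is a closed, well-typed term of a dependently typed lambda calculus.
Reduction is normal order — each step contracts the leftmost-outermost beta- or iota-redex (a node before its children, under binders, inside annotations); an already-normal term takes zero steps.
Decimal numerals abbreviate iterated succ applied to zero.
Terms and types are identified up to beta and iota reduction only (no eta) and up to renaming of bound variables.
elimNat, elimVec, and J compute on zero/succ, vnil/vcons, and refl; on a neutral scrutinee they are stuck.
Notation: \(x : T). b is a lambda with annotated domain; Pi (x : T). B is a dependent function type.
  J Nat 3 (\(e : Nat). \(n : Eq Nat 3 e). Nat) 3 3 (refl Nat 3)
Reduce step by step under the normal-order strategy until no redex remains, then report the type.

normal-order reduction:
  J Nat 3 (\(e : Nat). \(n : Eq Nat 3 e). Nat) 3 3 (refl Nat 3)
  ~> 3
type:
  Nat


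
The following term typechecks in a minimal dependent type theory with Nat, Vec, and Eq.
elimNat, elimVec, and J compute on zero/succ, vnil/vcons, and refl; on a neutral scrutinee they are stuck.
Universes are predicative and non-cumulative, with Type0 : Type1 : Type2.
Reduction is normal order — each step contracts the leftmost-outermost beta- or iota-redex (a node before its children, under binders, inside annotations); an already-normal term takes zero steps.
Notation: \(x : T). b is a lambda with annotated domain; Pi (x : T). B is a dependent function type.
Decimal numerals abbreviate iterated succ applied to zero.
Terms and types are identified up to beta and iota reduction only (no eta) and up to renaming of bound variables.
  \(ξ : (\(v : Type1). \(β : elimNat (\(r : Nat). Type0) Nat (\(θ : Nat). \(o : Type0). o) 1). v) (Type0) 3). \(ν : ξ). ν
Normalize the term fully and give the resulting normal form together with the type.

reduced normal form:
  \(ξ : Type0). \(v : ξ). v
the term's type:
  Pi (ξ : Type0). Pi (v : ξ). ξ
observation: 2 normal-order steps separate the term from its normal form.


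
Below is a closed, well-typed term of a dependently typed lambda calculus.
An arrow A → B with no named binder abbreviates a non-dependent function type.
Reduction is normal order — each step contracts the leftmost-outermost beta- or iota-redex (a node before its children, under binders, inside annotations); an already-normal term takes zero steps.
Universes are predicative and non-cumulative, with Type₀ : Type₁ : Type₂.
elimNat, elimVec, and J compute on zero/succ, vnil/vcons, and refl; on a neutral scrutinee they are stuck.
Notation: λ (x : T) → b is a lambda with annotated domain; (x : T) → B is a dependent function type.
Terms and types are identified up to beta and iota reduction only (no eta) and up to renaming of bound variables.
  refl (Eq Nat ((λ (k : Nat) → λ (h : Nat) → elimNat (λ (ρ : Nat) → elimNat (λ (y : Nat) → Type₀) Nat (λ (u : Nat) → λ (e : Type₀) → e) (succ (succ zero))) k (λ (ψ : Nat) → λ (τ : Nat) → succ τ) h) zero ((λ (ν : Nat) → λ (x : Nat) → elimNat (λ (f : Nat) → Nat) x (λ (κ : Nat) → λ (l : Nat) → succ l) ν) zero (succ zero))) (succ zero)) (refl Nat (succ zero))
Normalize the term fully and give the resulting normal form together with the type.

reduced normal form:
  refl (Eq Nat (succ zero) (succ zero)) (refl Nat (succ zero))
type:
  Eq (Eq Nat (succ zero) (succ zero)) (refl Nat (succ zero)) (refl Nat (succ zero))
observation: 16 normal-order steps separate the term from its normal form.


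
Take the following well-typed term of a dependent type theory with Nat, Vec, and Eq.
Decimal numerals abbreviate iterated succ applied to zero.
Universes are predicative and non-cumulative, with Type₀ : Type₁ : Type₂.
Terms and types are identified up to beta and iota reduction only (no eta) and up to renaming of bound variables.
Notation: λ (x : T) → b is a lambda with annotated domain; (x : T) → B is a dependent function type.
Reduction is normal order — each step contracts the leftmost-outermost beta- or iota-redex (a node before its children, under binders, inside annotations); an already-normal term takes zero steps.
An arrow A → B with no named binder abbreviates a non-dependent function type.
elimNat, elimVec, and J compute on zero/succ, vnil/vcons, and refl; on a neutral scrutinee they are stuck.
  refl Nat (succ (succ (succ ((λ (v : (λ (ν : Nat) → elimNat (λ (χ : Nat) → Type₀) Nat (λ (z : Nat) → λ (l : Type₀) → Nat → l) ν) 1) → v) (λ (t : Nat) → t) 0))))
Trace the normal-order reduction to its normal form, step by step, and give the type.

normal-order reduction sequence:
  refl Nat (succ (succ (succ ((λ (v : (λ (ν : Nat) → elimNat (λ (χ : Nat) → Type₀) Nat (λ (z : Nat) → λ (l : Type₀) → Nat → l) ν) 1) → v) (λ (t : Nat) → t) 0))))
  ~> refl Nat (succ (succ (succ ((λ (v : Nat) → v) 0))))
  ~> refl Nat 3
inferred type:
  Eq Nat 3 3


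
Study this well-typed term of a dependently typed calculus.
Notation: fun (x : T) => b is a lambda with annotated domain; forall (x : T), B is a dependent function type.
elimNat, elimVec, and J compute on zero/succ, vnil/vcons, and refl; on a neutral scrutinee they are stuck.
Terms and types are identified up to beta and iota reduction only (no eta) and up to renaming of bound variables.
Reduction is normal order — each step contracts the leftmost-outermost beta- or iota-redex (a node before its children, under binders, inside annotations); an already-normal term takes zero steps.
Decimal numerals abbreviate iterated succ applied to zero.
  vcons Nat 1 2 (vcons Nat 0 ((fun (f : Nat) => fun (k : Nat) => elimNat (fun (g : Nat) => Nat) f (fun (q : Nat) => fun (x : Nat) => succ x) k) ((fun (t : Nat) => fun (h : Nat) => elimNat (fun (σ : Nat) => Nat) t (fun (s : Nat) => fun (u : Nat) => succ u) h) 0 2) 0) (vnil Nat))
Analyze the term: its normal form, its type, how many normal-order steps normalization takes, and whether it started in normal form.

normal form:
  vcons Nat 1 2 (vcons Nat 0 2 (vnil Nat))
inferred type:
  Vec Nat 2
steps to reach normal form (normal order): 12
started in normal form: no
first contracted redex: a beta-redex


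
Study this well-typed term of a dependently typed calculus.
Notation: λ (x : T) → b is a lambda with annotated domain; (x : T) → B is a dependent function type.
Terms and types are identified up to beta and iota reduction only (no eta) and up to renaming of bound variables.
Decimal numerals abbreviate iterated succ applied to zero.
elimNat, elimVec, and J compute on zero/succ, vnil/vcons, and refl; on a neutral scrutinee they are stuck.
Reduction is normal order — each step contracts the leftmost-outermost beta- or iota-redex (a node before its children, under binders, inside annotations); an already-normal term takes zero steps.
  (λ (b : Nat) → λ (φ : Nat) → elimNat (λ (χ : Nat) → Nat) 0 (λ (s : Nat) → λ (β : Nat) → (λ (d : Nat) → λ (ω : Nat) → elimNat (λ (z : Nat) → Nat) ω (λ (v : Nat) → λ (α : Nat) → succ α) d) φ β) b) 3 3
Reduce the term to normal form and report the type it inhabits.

normal form:
  9
the term's type:
  Nat


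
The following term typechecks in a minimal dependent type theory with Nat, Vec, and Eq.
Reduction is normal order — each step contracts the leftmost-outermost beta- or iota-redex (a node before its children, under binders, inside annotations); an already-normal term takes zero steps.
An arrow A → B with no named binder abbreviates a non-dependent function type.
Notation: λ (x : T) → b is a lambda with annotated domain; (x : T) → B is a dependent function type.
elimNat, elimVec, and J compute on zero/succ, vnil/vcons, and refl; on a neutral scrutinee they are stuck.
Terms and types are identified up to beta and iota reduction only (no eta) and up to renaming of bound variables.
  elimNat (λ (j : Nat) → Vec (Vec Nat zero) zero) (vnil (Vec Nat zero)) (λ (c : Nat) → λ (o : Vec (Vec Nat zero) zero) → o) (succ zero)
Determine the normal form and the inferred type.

resulting normal form:
  vnil (Vec Nat zero)
the term's type:
  Vec (Vec Nat zero) zero


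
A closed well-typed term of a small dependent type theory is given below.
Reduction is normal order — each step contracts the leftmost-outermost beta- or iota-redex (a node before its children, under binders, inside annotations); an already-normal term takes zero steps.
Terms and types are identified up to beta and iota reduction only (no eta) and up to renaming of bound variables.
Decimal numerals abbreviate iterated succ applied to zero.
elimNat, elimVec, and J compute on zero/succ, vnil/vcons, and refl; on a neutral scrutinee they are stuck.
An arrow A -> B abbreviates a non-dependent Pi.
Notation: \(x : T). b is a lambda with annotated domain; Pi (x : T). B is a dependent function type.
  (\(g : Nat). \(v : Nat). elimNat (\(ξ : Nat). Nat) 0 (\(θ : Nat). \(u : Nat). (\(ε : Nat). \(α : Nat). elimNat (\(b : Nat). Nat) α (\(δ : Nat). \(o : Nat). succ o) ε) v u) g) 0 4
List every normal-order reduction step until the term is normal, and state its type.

reduction (normal order):
  (\(g : Nat). \(v : Nat). elimNat (\(ξ : Nat). Nat) 0 (\(θ : Nat). \(u : Nat). (\(ε : Nat). \(α : Nat). elimNat (\(b : Nat). Nat) α (\(δ : Nat). \(o : Nat). succ o) ε) v u) g) 0 4
  ~> (\(g : Nat). elimNat (\(v : Nat). Nat) 0 (\(ξ : Nat). \(θ : Nat). (\(u : Nat). \(ε : Nat). elimNat (\(α : Nat). Nat) ε (\(b : Nat). \(δ : Nat). succ δ) u) g θ) 0) 4
  ~> elimNat (\(g : Nat). Nat) 0 (\(v : Nat). \(ξ : Nat). (\(θ : Nat). \(u : Nat). elimNat (\(ε : Nat). Nat) u (\(α : Nat). \(b : Nat). succ b) θ) 4 ξ) 0
  ~> 0
type:
  Nat


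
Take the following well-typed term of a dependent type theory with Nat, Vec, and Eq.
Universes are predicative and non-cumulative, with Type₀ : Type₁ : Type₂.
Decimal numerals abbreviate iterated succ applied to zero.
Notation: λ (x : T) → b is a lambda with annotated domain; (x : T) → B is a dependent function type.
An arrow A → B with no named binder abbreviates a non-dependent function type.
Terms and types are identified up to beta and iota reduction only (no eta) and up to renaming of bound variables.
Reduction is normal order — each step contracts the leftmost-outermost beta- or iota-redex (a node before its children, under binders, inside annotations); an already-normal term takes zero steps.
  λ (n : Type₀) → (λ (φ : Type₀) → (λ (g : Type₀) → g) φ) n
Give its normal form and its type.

reduced normal form:
  λ (n : Type₀) → n
type:
  Type₀ → Type₀


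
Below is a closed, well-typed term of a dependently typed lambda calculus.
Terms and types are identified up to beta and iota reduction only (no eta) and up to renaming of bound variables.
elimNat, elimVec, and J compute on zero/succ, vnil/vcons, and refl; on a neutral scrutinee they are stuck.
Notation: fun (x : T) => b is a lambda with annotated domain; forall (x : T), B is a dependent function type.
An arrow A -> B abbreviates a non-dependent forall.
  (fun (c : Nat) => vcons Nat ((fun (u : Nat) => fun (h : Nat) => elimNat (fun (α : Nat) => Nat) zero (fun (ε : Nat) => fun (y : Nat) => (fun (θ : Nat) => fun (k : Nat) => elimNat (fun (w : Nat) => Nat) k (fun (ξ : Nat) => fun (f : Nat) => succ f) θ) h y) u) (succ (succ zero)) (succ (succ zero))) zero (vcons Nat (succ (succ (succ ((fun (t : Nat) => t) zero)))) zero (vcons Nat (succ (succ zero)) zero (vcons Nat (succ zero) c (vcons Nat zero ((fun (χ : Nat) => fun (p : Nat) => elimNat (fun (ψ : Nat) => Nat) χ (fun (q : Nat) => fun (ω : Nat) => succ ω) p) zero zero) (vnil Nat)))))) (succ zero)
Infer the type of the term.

type:
  Vec Nat (succ (succ (succ (succ (succ zero)))))


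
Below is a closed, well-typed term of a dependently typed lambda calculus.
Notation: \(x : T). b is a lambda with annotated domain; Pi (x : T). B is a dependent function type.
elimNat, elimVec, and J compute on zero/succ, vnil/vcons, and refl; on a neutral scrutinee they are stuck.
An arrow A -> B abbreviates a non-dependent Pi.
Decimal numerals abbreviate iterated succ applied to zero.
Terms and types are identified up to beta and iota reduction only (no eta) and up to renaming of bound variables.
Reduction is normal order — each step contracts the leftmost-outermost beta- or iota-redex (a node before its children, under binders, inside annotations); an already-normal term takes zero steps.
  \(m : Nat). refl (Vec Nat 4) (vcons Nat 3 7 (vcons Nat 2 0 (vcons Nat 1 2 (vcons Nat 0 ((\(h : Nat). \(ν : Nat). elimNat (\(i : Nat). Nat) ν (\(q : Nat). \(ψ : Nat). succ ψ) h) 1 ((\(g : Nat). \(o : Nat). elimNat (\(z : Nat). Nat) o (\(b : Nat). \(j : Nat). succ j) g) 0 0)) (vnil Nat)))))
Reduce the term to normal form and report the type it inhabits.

resulting normal form:
  \(m : Nat). refl (Vec Nat 4) (vcons Nat 3 7 (vcons Nat 2 0 (vcons Nat 1 2 (vcons Nat 0 1 (vnil Nat)))))
type:
  Nat -> Eq (Vec Nat 4) (vcons Nat 3 7 (vcons Nat 2 0 (vcons Nat 1 2 (vcons Nat 0 1 (vnil Nat))))) (vcons Nat 3 7 (vcons Nat 2 0 (vcons Nat 1 2 (vcons Nat 0 1 (vnil Nat)))))
observation: normalization takes exactly 9 steps under the normal-order strategy.


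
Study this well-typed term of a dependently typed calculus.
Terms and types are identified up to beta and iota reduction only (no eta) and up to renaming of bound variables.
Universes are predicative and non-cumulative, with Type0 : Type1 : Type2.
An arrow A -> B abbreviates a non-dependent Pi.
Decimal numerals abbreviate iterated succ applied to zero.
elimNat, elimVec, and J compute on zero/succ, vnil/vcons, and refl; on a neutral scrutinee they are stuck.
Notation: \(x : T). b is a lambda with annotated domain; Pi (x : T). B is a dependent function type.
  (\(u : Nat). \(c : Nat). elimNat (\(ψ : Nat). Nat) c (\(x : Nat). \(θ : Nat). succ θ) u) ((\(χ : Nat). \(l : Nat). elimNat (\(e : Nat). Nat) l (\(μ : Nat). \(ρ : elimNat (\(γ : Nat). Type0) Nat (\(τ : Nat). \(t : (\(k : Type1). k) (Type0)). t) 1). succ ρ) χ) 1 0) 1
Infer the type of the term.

the term's type:
  Nat


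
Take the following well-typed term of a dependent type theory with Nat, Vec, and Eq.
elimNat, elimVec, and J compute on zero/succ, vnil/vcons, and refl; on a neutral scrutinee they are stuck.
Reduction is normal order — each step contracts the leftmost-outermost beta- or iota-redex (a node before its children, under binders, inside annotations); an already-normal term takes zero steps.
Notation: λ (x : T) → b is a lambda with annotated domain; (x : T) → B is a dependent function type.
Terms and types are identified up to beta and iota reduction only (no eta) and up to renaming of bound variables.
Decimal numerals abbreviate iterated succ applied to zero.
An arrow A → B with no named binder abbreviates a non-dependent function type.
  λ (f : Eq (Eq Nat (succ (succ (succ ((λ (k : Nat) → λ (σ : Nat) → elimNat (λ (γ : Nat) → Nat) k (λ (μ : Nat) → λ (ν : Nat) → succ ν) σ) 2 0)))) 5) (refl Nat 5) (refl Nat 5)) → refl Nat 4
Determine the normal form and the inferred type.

normal form:
  λ (f : Eq (Eq Nat 5 5) (refl Nat 5) (refl Nat 5)) → refl Nat 4
inferred type:
  Eq (Eq Nat 5 5) (refl Nat 5) (refl Nat 5) → Eq Nat 4 4


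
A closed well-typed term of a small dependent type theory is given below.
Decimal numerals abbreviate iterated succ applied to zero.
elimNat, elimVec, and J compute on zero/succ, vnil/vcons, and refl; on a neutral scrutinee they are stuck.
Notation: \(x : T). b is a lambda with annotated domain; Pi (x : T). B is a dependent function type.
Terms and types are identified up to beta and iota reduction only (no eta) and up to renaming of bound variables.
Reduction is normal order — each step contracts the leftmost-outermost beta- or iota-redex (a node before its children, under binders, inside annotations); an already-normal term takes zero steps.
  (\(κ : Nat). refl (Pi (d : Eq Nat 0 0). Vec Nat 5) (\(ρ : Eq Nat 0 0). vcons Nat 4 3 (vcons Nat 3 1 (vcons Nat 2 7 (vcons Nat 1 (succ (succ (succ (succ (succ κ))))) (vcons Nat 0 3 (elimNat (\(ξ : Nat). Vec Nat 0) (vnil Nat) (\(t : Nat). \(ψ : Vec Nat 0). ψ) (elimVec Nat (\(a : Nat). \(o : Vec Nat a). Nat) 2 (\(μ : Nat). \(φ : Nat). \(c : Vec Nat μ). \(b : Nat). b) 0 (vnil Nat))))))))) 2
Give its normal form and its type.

normal form:
  refl (Pi (κ : Eq Nat 0 0). Vec Nat 5) (\(d : Eq Nat 0 0). vcons Nat 4 3 (vcons Nat 3 1 (vcons Nat 2 7 (vcons Nat 1 7 (vcons Nat 0 3 (vnil Nat))))))
the term's type:
  Eq (Pi (κ : Eq Nat 0 0). Vec Nat 5) (\(d : Eq Nat 0 0). vcons Nat 4 3 (vcons Nat 3 1 (vcons Nat 2 7 (vcons Nat 1 7 (vcons Nat 0 3 (vnil Nat)))))) (\(ρ : Eq Nat 0 0). vcons Nat 4 3 (vcons Nat 3 1 (vcons Nat 2 7 (vcons Nat 1 7 (vcons Nat 0 3 (vnil Nat))))))
observation: reduction starts at a beta-redex, and 9 normal-order steps reach the normal form.


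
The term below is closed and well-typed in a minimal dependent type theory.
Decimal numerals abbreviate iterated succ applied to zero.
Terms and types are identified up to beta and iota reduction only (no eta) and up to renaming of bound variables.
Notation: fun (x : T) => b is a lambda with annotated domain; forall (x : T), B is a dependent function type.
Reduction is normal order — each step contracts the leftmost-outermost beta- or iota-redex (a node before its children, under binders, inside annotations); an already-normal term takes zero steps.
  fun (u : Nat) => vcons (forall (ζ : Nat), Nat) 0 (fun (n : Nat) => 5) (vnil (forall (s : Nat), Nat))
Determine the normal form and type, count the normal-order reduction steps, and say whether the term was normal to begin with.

normal form:
  fun (u : Nat) => vcons (forall (ζ : Nat), Nat) 0 (fun (n : Nat) => 5) (vnil (forall (s : Nat), Nat))
type:
  forall (u : Nat), Vec (forall (ζ : Nat), Nat) 1
steps to reach normal form (normal order): 0
term was already normal: yes


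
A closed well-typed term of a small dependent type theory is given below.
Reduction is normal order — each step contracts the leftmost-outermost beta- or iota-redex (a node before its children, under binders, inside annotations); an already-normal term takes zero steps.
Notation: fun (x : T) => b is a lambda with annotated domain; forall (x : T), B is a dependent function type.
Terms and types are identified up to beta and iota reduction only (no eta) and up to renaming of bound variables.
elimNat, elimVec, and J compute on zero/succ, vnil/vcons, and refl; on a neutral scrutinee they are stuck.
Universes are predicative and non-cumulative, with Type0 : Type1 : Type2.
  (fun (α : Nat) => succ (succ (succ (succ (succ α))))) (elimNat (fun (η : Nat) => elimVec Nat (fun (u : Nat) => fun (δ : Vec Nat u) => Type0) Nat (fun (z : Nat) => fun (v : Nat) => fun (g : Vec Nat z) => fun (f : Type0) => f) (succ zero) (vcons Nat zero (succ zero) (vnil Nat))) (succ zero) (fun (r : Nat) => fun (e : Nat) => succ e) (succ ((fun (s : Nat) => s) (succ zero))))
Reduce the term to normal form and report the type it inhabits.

reduced normal form:
  succ (succ (succ (succ (succ (succ (succ (succ zero)))))))
the term's type:
  Nat
observation: the leftmost-outermost redex is a beta-redex, and normalization takes 15 steps.


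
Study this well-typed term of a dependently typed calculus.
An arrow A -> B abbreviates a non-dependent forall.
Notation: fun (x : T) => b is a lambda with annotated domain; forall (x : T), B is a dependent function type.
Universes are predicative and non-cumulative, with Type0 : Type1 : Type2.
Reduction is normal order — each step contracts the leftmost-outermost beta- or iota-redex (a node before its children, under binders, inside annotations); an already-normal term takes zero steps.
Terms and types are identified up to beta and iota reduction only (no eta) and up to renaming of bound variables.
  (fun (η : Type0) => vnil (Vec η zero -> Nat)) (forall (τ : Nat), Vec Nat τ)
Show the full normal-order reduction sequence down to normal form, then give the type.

normal-order reduction sequence:
  (fun (η : Type0) => vnil (Vec η zero -> Nat)) (forall (τ : Nat), Vec Nat τ)
  ~> vnil (Vec (forall (η : Nat), Vec Nat η) zero -> Nat)
inferred type:
  Vec (Vec (forall (η : Nat), Vec Nat η) zero -> Nat) zero


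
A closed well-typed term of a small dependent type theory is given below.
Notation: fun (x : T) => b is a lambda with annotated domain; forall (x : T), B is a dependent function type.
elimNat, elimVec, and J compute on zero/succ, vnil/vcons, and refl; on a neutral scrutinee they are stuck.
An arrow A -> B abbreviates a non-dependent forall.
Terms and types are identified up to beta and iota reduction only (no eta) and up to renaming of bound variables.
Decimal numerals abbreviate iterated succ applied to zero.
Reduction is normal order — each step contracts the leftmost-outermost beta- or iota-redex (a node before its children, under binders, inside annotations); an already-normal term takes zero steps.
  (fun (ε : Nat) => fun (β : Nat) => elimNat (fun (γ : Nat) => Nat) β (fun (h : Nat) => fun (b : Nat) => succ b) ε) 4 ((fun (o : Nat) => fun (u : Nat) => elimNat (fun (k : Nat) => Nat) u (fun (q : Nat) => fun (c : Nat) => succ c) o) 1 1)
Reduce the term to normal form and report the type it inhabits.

normal form:
  6
type:
  Nat
observation: 21 normal-order steps separate the term from its normal form.


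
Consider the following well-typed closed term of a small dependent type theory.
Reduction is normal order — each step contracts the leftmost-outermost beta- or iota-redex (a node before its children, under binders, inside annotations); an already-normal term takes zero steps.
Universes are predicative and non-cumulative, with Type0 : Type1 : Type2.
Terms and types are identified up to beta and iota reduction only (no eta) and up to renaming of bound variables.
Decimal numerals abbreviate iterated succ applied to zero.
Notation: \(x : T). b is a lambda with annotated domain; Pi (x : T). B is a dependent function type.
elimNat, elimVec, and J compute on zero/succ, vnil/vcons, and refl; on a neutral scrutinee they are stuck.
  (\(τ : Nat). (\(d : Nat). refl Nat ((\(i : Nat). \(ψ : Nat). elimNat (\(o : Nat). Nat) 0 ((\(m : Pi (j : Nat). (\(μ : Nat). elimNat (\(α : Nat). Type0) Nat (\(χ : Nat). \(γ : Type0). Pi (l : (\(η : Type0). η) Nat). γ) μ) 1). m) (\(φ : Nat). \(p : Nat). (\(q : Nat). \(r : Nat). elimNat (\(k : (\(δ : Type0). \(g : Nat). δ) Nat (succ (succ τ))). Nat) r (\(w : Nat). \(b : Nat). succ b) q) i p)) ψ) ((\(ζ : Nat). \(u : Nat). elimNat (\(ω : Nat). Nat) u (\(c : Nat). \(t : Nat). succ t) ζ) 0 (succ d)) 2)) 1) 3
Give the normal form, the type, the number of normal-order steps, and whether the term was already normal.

resulting normal form:
  refl Nat 4
type:
  Eq Nat 4 4
normal-order step count: 41
started in normal form: no
first contracted redex: a beta-redex


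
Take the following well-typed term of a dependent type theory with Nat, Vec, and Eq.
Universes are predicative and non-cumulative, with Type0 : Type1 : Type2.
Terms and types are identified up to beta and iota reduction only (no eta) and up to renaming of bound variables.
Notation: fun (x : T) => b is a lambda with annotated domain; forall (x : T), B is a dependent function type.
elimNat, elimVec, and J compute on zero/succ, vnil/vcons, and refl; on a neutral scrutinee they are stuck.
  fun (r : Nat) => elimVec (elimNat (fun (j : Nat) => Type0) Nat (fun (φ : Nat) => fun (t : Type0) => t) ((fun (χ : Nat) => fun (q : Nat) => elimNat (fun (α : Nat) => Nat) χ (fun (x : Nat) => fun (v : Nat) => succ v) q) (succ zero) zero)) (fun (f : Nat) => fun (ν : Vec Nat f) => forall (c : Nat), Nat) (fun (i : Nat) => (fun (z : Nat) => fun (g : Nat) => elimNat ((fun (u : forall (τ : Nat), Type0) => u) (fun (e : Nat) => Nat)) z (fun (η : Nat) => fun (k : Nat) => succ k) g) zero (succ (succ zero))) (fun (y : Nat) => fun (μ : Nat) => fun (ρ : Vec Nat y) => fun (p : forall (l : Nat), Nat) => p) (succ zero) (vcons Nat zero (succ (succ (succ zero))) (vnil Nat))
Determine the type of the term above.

inferred type:
  forall (r : Nat), forall (j : Nat), Nat


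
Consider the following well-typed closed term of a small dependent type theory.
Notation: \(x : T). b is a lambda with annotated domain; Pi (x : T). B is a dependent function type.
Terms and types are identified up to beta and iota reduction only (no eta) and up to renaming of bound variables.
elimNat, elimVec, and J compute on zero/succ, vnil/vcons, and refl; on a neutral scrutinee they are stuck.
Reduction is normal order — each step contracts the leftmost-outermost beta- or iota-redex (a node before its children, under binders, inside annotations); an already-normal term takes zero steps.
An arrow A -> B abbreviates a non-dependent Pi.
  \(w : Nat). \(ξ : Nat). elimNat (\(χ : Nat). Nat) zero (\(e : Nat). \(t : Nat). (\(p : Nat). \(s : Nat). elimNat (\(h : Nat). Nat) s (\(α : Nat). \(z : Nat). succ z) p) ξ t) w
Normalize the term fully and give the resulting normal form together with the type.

resulting normal form:
  \(w : Nat). \(ξ : Nat). elimNat (\(χ : Nat). Nat) zero (\(e : Nat). \(t : Nat). elimNat (\(p : Nat). Nat) t (\(s : Nat). \(h : Nat). succ h) ξ) w
the term's type:
  Nat -> Nat -> Nat
observation: the first redex contracted is a beta-redex; the normal form is reached in 2 normal-order steps.


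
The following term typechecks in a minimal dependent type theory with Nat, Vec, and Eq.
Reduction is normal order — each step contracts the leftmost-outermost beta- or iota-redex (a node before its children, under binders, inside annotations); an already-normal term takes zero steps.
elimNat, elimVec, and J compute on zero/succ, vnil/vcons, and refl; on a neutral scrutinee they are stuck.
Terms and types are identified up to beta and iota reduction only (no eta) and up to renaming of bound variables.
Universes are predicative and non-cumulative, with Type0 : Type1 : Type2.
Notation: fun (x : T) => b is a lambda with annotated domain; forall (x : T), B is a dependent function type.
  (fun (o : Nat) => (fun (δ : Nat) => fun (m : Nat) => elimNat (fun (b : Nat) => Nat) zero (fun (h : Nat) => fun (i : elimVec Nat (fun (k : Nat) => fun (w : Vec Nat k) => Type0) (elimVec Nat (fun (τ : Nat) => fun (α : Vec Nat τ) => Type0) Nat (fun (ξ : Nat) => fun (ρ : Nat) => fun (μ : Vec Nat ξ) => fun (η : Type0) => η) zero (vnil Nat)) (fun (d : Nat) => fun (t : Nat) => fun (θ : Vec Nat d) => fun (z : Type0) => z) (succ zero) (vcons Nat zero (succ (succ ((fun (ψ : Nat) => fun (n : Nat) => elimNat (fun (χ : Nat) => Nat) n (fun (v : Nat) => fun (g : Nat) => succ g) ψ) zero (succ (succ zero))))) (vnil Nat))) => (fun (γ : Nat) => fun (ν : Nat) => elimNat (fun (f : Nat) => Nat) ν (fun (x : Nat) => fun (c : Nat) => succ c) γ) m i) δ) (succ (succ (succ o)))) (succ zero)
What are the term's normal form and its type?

resulting normal form:
  fun (o : Nat) => elimNat (fun (δ : Nat) => Nat) (elimNat (fun (m : Nat) => Nat) (elimNat (fun (b : Nat) => Nat) (elimNat (fun (h : Nat) => Nat) zero (fun (i : Nat) => fun (k : Nat) => succ k) o) (fun (w : Nat) => fun (τ : Nat) => succ τ) o) (fun (α : Nat) => fun (ξ : Nat) => succ ξ) o) (fun (ρ : Nat) => fun (μ : Nat) => succ μ) o
the term's type:
  forall (o : Nat), Nat
observation: the leftmost-outermost redex is a beta-redex, and normalization takes 23 steps.


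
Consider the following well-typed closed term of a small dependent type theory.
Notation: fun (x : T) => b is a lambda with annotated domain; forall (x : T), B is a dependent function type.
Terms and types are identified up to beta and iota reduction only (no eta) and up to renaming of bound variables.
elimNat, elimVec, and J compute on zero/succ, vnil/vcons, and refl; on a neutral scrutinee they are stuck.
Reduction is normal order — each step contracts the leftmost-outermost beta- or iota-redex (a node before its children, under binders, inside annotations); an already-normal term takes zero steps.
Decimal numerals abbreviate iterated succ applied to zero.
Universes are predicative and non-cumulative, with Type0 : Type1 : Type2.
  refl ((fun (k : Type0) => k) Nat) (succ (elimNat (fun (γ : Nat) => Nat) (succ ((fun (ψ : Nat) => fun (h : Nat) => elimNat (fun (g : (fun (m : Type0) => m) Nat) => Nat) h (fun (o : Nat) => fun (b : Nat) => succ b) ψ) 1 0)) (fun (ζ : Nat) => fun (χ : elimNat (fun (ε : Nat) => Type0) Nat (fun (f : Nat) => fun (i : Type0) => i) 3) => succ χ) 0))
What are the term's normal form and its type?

resulting normal form:
  refl Nat 3
the term's type:
  Eq Nat 3 3
observation: the leftmost-outermost redex is a beta-redex, and normalization takes 8 steps.


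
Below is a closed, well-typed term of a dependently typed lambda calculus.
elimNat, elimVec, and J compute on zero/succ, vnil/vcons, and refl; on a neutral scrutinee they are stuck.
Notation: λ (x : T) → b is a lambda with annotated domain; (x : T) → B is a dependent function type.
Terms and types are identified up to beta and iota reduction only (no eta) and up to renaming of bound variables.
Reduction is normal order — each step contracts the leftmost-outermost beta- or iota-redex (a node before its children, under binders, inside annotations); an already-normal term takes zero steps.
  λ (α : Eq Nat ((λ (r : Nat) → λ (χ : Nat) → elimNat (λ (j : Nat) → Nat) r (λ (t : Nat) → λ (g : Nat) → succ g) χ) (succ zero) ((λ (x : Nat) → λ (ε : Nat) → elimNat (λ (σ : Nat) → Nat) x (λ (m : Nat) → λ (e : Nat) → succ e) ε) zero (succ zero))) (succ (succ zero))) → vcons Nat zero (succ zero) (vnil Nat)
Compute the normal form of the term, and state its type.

normal form:
  λ (α : Eq Nat (succ (succ zero)) (succ (succ zero))) → vcons Nat zero (succ zero) (vnil Nat)
type:
  (α : Eq Nat (succ (succ zero)) (succ (succ zero))) → Vec Nat (succ zero)
observation: 12 normal-order steps separate the term from its normal form.


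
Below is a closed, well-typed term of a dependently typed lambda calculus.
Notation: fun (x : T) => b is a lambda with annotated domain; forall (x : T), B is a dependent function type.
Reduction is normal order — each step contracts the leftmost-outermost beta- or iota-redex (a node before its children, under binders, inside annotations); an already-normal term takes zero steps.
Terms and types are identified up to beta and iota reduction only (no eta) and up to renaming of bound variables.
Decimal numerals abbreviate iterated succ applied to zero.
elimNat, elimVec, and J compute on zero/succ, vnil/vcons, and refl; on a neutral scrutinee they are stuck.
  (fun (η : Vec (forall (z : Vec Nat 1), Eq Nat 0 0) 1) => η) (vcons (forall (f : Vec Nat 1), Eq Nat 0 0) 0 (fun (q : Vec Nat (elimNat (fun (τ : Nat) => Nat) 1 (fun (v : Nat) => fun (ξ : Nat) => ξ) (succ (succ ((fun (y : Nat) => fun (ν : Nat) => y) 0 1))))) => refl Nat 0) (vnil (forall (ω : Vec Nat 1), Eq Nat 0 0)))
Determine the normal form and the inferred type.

resulting normal form:
  vcons (forall (η : Vec Nat 1), Eq Nat 0 0) 0 (fun (z : Vec Nat 1) => refl Nat 0) (vnil (forall (f : Vec Nat 1), Eq Nat 0 0))
inferred type:
  Vec (forall (η : Vec Nat 1), Eq Nat 0 0) 1
observation: contracting a beta-redex first, the term normalizes in 10 steps.


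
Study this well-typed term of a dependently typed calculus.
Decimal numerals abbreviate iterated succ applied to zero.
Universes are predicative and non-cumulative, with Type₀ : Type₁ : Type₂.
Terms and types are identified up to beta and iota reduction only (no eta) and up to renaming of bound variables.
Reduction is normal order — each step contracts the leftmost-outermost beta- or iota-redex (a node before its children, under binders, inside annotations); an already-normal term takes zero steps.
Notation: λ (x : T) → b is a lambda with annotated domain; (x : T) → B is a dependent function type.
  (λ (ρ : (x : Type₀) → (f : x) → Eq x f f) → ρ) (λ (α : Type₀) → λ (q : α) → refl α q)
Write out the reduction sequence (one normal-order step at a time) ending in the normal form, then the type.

normal-order reduction:
  (λ (ρ : (x : Type₀) → (f : x) → Eq x f f) → ρ) (λ (α : Type₀) → λ (q : α) → refl α q)
  ~> λ (ρ : Type₀) → λ (x : ρ) → refl ρ x
the term's type:
  (ρ : Type₀) → (x : ρ) → Eq ρ x x
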